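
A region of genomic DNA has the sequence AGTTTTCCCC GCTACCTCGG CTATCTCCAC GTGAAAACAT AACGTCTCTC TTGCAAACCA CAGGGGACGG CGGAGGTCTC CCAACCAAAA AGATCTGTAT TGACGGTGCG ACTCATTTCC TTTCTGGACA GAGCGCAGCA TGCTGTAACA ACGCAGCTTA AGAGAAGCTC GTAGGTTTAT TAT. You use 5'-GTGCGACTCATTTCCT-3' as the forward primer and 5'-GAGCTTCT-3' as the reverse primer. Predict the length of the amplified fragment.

Forward primer GTGCGACTCATTTCCT is found on the top strand at positions 106–121.
The reverse primer's reverse complement is AGAAGCTC, which matches the template at positions 163–170.
Product length = (reverse-primer end) − (forward-primer start) + 1 = 170 − 106 + 1 = 65 bp.

65 bp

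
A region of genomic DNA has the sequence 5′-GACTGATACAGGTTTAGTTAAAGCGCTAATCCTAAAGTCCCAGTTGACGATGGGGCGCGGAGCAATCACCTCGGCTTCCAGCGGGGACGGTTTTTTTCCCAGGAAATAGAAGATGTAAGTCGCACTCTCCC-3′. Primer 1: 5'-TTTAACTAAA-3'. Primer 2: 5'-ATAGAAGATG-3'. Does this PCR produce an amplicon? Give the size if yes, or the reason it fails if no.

Primer 1 (TTTAACTAAA) has reverse complement TTTAGTTAAA, which matches the top strand at positions 13–22; primer 1 anneals to the top strand there with its 3' end pointing upstream toward position 13.
Primer 2 (ATAGAAGATG) matches the top strand directly at positions 106–115; it anneals to the bottom strand with its 3' end pointing downstream toward position 115.
The 3' ends diverge (primer 1 extends toward position 1, primer 2 toward position 131), so the primers never converge on a shared product.

No product — the primers' 3' ends point away from each other.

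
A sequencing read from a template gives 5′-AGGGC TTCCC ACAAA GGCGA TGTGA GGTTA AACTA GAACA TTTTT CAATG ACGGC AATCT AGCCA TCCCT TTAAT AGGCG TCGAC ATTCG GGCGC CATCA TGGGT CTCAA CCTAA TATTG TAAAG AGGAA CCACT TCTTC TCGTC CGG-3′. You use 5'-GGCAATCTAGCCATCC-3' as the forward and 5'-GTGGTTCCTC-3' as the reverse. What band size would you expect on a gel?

Scanning the template, GGCAATCTAGCCATCC occurs at positions 53–68; this primer anneals to the bottom strand there with its 3' end pointing downstream.
Reverse complement of the reverse primer: GAGGAACCAC. This occurs on the top strand at positions 125–134.
The product runs from position 53 to position 134, so its length is 134 − 53 + 1 = 82 bp.

82 bp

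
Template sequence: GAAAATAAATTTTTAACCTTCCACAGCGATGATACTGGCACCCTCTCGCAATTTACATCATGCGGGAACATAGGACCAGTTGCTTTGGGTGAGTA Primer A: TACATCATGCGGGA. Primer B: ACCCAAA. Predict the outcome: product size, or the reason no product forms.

Primer A (TACATCATGCGGGA) matches the top strand at positions 54–67; it acts as a forward primer.
Primer B's reverse complement is TTTGGGT, matching the top strand at positions 84–90; it acts as a reverse primer.
The 3' ends face each other across positions 54–90, giving a 37 bp product.

Yes — a 37 bp product.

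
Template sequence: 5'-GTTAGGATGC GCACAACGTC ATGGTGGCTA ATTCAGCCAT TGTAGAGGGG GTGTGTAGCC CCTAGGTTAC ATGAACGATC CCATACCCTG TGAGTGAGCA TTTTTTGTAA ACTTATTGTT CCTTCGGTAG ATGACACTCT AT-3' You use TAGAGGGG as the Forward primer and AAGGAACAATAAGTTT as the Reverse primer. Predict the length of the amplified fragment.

82 bp

The forward primer matches the template at positions 43–50.
Taking the reverse complement of AAGGAACAATAAGTTT gives AAACTTATTGTTCCTT, found at positions 109–124 on the template; the primer anneals here to the top strand with its 3' end pointing upstream.
The product runs from position 43 to position 124, so its length is 124 − 43 + 1 = 82 bp.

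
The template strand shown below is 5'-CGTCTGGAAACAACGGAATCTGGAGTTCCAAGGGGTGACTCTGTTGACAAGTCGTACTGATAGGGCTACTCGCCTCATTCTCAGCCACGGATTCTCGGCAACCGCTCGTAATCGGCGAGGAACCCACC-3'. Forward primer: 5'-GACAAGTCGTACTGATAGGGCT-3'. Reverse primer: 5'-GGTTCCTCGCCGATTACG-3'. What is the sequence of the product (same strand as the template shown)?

Scanning the template, GACAAGTCGTACTGATAGGGCT occurs at positions 46–67; this primer anneals to the bottom strand there with its 3' end pointing downstream.
Reverse complement of the reverse primer: CGTAATCGGCGAGGAACC. This occurs on the top strand at positions 107–124.
The product is the template from position 46 through 124 (79 bp).

5'-GACAAGTCGTACTGATAGGGCTACTCGCCTCATTCTCAGCCACGGATTCTCGGCAACCGCTCGTAATCGGCGAGGAACC-3'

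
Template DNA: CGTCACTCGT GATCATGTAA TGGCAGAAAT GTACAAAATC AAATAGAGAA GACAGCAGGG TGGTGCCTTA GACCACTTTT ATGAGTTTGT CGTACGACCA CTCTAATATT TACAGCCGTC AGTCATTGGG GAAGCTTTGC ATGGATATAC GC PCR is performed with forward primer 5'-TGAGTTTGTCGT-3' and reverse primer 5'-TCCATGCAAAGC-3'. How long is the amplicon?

Scanning the template, TGAGTTTGTCGT occurs at positions 82–93; this primer anneals to the bottom strand there with its 3' end pointing downstream.
The reverse primer's reverse complement is GCTTTGCATGGA, which matches the template at positions 134–145.
Product length = (reverse-primer end) − (forward-primer start) + 1 = 145 − 82 + 1 = 64 bp.

64 bp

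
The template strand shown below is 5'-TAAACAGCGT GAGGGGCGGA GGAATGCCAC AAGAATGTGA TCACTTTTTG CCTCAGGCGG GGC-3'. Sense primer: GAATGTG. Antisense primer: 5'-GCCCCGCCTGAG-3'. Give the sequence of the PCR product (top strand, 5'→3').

5'-GAATGTGATCACTTTTTGCCTCAGGCGGGGC-3'

Forward primer GAATGTG is found on the top strand at positions 33–39.
Taking the reverse complement of GCCCCGCCTGAG gives CTCAGGCGGGGC, found at positions 52–63 on the template; the primer anneals here to the top strand with its 3' end pointing upstream.
The product is the template from position 33 through 63 (31 bp).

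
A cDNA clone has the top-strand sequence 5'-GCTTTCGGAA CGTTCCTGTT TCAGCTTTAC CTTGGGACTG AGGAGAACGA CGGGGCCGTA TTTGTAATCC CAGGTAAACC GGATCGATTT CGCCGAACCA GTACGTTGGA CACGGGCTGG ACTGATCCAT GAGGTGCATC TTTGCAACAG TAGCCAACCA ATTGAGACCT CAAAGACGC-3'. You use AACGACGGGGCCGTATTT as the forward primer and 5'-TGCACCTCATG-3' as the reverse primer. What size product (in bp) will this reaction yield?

The forward primer matches the template at positions 46–63.
The reverse primer's reverse complement is CATGAGGTGCA, which matches the template at positions 128–138.
Amplicon spans positions 46–138: 93 bp.

93 bp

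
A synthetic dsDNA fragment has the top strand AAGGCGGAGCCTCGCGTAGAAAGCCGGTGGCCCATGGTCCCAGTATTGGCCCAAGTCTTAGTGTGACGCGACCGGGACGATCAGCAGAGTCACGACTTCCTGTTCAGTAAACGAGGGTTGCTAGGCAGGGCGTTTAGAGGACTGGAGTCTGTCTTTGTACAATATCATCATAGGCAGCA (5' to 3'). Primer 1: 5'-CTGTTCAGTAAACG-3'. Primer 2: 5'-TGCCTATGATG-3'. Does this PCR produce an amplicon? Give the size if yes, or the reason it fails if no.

Yes — a 77 bp product.

Primer 1 (CTGTTCAGTAAACG) matches the top strand at positions 100–113; it acts as a forward primer.
Primer 2's reverse complement is CATCATAGGCA, matching the top strand at positions 166–176; it acts as a reverse primer.
The 3' ends face each other across positions 100–176, giving a 77 bp product.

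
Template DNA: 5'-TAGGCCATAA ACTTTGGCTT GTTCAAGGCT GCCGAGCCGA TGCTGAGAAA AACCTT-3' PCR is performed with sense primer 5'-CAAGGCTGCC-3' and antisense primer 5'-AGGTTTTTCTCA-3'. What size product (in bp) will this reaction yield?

32 bp

The forward primer matches the template at positions 24–33.
The reverse primer's reverse complement is TGAGAAAAACCT, which matches the template at positions 44–55.
Amplicon spans positions 24–55: 32 bp.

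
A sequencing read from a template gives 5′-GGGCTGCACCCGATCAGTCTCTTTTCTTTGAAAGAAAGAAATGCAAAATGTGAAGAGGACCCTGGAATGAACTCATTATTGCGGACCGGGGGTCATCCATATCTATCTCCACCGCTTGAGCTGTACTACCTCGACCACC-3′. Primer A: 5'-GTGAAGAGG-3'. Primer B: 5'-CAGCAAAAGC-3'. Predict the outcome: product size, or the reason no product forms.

Primer B (CAGCAAAAGC) does not match the top strand, and its reverse complement GCTTTTGCTG does not match either.
With no annealing site for primer B, no amplification occurs.

No product — primer B has no binding site in the template.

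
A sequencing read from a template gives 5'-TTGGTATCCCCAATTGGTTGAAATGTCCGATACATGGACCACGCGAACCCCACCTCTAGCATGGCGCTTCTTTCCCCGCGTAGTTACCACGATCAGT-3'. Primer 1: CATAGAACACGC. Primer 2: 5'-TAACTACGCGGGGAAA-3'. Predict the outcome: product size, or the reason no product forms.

No product — primer 1 has no binding site in the template.

Primer 1 (CATAGAACACGC) does not match the top strand, and its reverse complement GCGTGTTCTATG does not match either.
With no annealing site for primer 1, no amplification occurs.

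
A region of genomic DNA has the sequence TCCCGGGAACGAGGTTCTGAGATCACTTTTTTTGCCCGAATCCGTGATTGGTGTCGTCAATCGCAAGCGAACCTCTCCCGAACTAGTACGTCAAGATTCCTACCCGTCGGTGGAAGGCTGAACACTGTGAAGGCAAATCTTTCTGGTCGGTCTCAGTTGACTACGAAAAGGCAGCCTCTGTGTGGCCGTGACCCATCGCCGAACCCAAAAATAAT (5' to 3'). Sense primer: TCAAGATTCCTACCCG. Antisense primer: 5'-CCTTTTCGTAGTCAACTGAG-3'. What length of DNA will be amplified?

81 bp

Scanning the template, TCAAGATTCCTACCCG occurs at positions 91–106; this primer anneals to the bottom strand there with its 3' end pointing downstream.
The reverse primer's reverse complement is CTCAGTTGACTACGAAAAGG, which matches the template at positions 152–171.
The product runs from position 91 to position 171, so its length is 171 − 91 + 1 = 81 bp.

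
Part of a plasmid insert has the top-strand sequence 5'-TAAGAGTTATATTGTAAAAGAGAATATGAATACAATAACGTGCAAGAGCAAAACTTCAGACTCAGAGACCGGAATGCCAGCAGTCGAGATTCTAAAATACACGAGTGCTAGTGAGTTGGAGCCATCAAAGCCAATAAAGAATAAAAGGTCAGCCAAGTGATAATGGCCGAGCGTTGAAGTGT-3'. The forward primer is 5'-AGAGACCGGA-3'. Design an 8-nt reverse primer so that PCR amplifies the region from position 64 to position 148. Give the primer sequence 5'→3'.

The product's 3' end on the top strand is position 148.
The reverse primer anneals to the top strand over positions 141–148, i.e. to ATAAAAGG.
Its sequence written 5'→3' is the reverse complement: CCTTTTAT.

5'-CCTTTTAT-3'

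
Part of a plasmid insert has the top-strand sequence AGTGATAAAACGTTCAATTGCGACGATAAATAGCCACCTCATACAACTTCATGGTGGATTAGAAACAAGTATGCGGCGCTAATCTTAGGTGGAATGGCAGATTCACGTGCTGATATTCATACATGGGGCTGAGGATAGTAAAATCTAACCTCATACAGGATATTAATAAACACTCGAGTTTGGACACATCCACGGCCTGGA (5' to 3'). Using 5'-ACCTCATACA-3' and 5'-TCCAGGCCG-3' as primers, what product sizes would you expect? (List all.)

166 bp, 54 bp

The forward primer ACCTCATACA matches the top strand at positions 36–45, 148–157.
The reverse primer's reverse complement is CGGCCTGGA, matching at positions 193–201.
Each forward site pairs with the reverse site to give a product ending at position 201: sizes 166, 54 bp.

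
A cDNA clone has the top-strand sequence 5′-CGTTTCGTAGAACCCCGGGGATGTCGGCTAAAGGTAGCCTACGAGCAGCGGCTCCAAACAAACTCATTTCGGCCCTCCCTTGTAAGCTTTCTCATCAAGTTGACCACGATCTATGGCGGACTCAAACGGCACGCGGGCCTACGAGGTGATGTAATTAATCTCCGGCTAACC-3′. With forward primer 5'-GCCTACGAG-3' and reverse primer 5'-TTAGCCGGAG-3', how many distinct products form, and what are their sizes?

The forward primer GCCTACGAG matches the top strand at positions 37–45, 137–145.
The reverse primer's reverse complement is CTCCGGCTAA, matching at positions 160–169.
Each forward site pairs with the reverse site to give a product ending at position 169: sizes 133, 33 bp.

Two products: 133 bp, 33 bp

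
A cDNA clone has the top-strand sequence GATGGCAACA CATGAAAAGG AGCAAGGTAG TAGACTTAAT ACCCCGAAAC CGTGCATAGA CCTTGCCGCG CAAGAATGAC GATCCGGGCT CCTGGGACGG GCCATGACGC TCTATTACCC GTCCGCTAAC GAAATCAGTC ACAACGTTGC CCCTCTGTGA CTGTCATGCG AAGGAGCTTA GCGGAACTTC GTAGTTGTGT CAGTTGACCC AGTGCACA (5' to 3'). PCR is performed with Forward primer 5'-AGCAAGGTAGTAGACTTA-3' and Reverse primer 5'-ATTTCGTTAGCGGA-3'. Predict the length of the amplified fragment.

Forward primer AGCAAGGTAGTAGACTTA is found on the top strand at positions 21–38.
Taking the reverse complement of ATTTCGTTAGCGGA gives TCCGCTAACGAAAT, found at positions 122–135 on the template; the primer anneals here to the top strand with its 3' end pointing upstream.
Amplicon spans positions 21–135: 115 bp.

115 bp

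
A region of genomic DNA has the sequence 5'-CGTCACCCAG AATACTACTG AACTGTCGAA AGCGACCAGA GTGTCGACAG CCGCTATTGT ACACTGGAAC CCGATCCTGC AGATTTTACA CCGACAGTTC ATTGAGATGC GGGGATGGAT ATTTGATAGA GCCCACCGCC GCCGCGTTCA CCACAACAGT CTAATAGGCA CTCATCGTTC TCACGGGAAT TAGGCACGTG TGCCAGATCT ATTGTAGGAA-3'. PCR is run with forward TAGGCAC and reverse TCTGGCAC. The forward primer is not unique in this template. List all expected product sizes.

43 bp, 17 bp

The forward primer TAGGCAC matches the top strand at positions 165–171, 191–197.
The reverse primer's reverse complement is GTGCCAGA, matching at positions 200–207.
Each forward site pairs with the reverse site to give a product ending at position 207: sizes 43, 17 bp.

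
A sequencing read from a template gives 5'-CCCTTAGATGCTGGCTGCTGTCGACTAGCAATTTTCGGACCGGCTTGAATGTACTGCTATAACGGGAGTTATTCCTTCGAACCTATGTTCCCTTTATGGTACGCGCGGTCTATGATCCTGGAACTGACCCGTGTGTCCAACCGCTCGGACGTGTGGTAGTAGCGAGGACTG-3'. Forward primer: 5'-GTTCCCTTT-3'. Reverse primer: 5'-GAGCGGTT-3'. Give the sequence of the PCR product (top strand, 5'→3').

5'-GTTCCCTTTATGGTACGCGCGGTCTATGATCCTGGAACTGACCCGTGTGTCCAACCGCTC-3'

Scanning the template, GTTCCCTTT occurs at positions 87–95; this primer anneals to the bottom strand there with its 3' end pointing downstream.
The reverse primer's reverse complement is AACCGCTC, which matches the template at positions 139–146.
The product is the template from position 87 through 146 (60 bp).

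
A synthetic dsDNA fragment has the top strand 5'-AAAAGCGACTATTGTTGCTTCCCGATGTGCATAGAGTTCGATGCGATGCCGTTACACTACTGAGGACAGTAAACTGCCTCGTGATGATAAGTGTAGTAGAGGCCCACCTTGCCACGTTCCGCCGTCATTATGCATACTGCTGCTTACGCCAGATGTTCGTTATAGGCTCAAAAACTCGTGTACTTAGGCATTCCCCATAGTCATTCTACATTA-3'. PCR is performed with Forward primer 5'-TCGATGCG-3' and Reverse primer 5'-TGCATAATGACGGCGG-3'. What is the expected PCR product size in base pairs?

97 bp

Scanning the template, TCGATGCG occurs at positions 38–45; this primer anneals to the bottom strand there with its 3' end pointing downstream.
Reverse complement of the reverse primer: CCGCCGTCATTATGCA. This occurs on the top strand at positions 119–134.
The product runs from position 38 to position 134, so its length is 134 − 38 + 1 = 97 bp.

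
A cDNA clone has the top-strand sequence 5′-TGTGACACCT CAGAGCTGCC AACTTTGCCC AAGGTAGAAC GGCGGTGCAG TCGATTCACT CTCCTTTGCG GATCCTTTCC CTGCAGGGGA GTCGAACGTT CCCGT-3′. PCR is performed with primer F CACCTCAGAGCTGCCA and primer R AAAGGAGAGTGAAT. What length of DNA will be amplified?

62 bp

Scanning the template, CACCTCAGAGCTGCCA occurs at positions 6–21; this primer anneals to the bottom strand there with its 3' end pointing downstream.
Taking the reverse complement of AAAGGAGAGTGAAT gives ATTCACTCTCCTTT, found at positions 54–67 on the template; the primer anneals here to the top strand with its 3' end pointing upstream.
Amplicon spans positions 6–67: 62 bp.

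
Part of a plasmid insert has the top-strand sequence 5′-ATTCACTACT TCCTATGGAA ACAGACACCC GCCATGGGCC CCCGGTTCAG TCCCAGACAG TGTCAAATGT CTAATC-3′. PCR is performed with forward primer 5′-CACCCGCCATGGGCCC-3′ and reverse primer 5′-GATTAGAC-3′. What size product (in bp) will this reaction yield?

51 bp

Forward primer CACCCGCCATGGGCCC is found on the top strand at positions 26–41.
The reverse primer's reverse complement is GTCTAATC, which matches the template at positions 69–76.
The product runs from position 26 to position 76, so its length is 76 − 26 + 1 = 51 bp.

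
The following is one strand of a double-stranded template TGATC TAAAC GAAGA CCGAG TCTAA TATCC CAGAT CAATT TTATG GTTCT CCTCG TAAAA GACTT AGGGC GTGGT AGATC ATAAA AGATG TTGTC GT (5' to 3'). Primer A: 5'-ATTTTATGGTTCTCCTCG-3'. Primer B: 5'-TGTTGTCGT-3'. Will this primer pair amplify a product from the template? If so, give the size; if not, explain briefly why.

No product — both primers anneal to the same strand and extend in the same direction.

Primer A (ATTTTATGGTTCTCCTCG) matches the top strand at positions 38–55 (3' end points downstream).
Primer B (TGTTGTCGT) also matches the top strand directly, at positions 89–97 — its reverse complement ACGACAACA is not present.
Both primers anneal to the bottom strand with 3' ends pointing the same way, so neither can prime synthesis back toward the other.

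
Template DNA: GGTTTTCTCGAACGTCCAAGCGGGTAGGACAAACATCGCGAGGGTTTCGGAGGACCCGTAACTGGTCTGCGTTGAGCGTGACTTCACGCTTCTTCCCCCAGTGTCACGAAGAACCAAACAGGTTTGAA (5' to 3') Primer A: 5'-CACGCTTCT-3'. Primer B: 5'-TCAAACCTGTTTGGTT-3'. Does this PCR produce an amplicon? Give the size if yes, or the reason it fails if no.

Yes — a 43 bp product.

Primer A (CACGCTTCT) matches the top strand at positions 85–93; it acts as a forward primer.
Primer B's reverse complement is AACCAAACAGGTTTGA, matching the top strand at positions 112–127; it acts as a reverse primer.
The 3' ends face each other across positions 85–127, giving a 43 bp product.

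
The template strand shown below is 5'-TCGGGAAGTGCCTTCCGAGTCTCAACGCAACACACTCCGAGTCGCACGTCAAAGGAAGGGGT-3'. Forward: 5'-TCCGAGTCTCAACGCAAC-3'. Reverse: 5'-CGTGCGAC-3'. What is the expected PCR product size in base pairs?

35 bp

Forward primer TCCGAGTCTCAACGCAAC is found on the top strand at positions 14–31.
Reverse complement of the reverse primer: GTCGCACG. This occurs on the top strand at positions 41–48.
Amplicon spans positions 14–48: 35 bp.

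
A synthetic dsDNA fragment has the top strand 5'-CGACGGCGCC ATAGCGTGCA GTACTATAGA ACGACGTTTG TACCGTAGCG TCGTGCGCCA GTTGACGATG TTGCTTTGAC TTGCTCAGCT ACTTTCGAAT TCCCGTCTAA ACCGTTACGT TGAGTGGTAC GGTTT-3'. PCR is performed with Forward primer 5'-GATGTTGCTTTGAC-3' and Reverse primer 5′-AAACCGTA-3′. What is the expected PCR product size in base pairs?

Forward primer GATGTTGCTTTGAC is found on the top strand at positions 67–80.
The reverse primer's reverse complement is TACGGTTT, which matches the template at positions 128–135.
The product runs from position 67 to position 135, so its length is 135 − 67 + 1 = 69 bp.

69 bp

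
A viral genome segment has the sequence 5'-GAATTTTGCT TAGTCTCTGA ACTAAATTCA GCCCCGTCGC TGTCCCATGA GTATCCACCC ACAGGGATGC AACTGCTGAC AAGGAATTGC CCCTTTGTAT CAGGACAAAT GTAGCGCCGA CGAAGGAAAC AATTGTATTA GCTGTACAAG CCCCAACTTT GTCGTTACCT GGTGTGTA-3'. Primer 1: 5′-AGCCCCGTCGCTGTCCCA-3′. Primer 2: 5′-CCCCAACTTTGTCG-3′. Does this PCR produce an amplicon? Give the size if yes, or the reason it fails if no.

No product — both primers anneal to the same strand and extend in the same direction.

Primer 1 (AGCCCCGTCGCTGTCCCA) matches the top strand at positions 30–47 (3' end points downstream).
Primer 2 (CCCCAACTTTGTCG) also matches the top strand directly, at positions 151–164 — its reverse complement CGACAAAGTTGGGG is not present.
Both primers anneal to the bottom strand with 3' ends pointing the same way, so neither can prime synthesis back toward the other.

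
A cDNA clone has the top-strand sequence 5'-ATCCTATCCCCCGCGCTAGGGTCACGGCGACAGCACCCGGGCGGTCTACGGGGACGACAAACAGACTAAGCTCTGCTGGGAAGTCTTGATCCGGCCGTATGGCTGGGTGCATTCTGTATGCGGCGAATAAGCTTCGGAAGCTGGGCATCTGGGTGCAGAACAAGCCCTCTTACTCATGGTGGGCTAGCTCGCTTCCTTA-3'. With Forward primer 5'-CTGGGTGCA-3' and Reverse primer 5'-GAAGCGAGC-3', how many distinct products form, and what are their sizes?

Two products: 93 bp, 47 bp

The forward primer CTGGGTGCA matches the top strand at positions 103–111, 149–157.
The reverse primer's reverse complement is GCTCGCTTC, matching at positions 187–195.
Each forward site pairs with the reverse site to give a product ending at position 195: sizes 93, 47 bp.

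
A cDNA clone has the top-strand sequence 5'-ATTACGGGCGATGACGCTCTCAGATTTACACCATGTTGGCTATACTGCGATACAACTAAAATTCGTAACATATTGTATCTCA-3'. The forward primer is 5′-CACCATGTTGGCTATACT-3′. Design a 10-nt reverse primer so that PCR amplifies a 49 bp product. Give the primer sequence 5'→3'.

The forward primer binds at positions 29–46, so a 49 bp product ends at position 29 + 49 − 1 = 77.
The reverse primer anneals to the top strand over positions 68–77, i.e. to ACATATTGTA.
Its sequence written 5'→3' is the reverse complement: TACAATATGT.

5'-TACAATATGT-3'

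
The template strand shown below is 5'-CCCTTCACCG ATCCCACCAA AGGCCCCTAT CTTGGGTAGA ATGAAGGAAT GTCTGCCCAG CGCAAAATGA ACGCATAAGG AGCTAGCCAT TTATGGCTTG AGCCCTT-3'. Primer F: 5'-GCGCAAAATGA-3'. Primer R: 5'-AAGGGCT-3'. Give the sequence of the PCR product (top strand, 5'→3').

5'-GCGCAAAATGAACGCATAAGGAGCTAGCCATTTATGGCTTGAGCCCTT-3'

Scanning the template, GCGCAAAATGA occurs at positions 60–70; this primer anneals to the bottom strand there with its 3' end pointing downstream.
The reverse primer's reverse complement is AGCCCTT, which matches the template at positions 101–107.
The product is the template from position 60 through 107 (48 bp).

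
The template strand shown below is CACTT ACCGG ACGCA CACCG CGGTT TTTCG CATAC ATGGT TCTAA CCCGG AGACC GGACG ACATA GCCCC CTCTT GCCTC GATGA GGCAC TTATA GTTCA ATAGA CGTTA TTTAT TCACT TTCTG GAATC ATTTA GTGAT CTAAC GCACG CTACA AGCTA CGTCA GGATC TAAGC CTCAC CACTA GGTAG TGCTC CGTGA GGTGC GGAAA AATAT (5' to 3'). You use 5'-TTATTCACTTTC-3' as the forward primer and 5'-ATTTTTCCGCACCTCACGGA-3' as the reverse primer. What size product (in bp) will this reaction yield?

The forward primer matches the template at positions 112–123.
The reverse primer's reverse complement is TCCGTGAGGTGCGGAAAAAT, which matches the template at positions 194–213.
Product length = (reverse-primer end) − (forward-primer start) + 1 = 213 − 112 + 1 = 102 bp.

102 bp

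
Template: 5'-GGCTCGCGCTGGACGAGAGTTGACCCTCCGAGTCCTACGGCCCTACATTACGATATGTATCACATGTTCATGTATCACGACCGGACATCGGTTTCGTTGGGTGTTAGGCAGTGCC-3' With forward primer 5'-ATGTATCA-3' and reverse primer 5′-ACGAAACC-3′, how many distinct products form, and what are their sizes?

Two products: 43 bp, 28 bp

The forward primer ATGTATCA matches the top strand at positions 55–62, 70–77.
The reverse primer's reverse complement is GGTTTCGT, matching at positions 90–97.
Each forward site pairs with the reverse site to give a product ending at position 97: sizes 43, 28 bp.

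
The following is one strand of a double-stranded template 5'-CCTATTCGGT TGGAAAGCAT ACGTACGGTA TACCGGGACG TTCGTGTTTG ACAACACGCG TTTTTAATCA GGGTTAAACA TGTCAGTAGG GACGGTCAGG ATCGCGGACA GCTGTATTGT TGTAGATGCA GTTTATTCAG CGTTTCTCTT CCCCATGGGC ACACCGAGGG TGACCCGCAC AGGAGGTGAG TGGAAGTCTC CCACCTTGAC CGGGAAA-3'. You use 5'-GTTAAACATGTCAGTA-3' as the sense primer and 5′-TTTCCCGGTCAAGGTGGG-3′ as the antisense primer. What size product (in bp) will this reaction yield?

The forward primer matches the template at positions 73–88.
The reverse primer's reverse complement is CCCACCTTGACCGGGAAA, which matches the template at positions 200–217.
The product runs from position 73 to position 217, so its length is 217 − 73 + 1 = 145 bp.

145 bp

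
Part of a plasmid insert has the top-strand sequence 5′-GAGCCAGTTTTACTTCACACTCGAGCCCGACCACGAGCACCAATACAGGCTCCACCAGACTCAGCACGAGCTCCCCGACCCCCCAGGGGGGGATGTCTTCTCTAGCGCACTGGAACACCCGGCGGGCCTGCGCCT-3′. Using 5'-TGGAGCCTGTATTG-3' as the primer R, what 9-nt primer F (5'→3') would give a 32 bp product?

The reverse primer's reverse complement CAATACAGGCTCCA matches the template at positions 41–54, so the product ends at position 54.
A 32 bp product then starts at position 54 − 32 + 1 = 23.
The forward primer is identical to the top strand there: GAGCCCGAC.

5'-GAGCCCGAC-3'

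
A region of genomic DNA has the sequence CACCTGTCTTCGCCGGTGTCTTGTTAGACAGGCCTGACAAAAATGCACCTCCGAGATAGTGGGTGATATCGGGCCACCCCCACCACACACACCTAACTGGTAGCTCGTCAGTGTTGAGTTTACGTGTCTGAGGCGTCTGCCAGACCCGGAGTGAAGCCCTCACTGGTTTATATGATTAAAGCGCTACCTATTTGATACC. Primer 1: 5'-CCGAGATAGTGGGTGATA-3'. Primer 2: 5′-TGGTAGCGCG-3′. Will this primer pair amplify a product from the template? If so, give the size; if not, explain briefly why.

No product — primer 2 has no binding site in the template.

Primer 2 (TGGTAGCGCG) does not match the top strand, and its reverse complement CGCGCTACCA does not match either.
With no annealing site for primer 2, no amplification occurs.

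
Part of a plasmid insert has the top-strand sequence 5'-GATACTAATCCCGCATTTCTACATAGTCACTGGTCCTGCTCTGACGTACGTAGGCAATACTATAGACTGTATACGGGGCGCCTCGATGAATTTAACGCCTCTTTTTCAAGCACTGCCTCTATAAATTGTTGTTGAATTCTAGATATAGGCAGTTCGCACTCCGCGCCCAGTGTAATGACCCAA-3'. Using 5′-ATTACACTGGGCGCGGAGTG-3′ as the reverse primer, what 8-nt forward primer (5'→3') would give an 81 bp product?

The reverse primer's reverse complement CACTCCGCGCCCAGTGTAAT matches the template at positions 157–176, so the product ends at position 176.
An 81 bp product then starts at position 176 − 81 + 1 = 96.
The forward primer is identical to the top strand there: CGCCTCTT.

5'-CGCCTCTT-3'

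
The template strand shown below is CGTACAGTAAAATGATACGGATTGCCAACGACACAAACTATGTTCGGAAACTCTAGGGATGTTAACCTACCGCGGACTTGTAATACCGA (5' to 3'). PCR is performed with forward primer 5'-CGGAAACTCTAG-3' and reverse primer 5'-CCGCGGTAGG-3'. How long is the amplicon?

31 bp

The forward primer matches the template at positions 45–56.
The reverse primer's reverse complement is CCTACCGCGG, which matches the template at positions 66–75.
Product length = (reverse-primer end) − (forward-primer start) + 1 = 75 − 45 + 1 = 31 bp.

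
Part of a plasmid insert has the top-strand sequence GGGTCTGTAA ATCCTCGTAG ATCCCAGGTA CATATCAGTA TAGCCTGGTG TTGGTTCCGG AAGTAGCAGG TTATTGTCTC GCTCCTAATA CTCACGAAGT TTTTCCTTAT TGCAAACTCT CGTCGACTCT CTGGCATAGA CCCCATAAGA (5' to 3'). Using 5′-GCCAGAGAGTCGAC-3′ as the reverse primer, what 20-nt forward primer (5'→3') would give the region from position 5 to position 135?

5'-CTGTAAATCCTCGTAGATCC-3'

The reverse primer's reverse complement GTCGACTCTCTGGC matches the template at positions 122–135; the product starts at position 5.
The forward primer is identical to the top strand over positions 5–24: CTGTAAATCCTCGTAGATCC.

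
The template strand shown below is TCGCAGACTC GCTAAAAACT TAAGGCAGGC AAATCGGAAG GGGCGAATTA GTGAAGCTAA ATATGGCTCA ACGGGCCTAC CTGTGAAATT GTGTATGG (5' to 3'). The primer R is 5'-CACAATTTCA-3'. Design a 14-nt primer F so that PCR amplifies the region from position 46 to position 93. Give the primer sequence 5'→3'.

The reverse primer's reverse complement TGAAATTGTG matches the template at positions 84–93; the product starts at position 46.
The forward primer is identical to the top strand over positions 46–59: AATTAGTGAAGCTA.

5'-AATTAGTGAAGCTA-3'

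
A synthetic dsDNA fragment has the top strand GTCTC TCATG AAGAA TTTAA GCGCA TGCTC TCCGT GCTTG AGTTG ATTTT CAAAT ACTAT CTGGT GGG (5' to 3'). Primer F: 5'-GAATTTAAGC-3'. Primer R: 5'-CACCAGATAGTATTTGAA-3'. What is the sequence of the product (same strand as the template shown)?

The forward primer matches the template at positions 13–22.
Reverse complement of the reverse primer: TTCAAATACTATCTGGTG. This occurs on the top strand at positions 49–66.
The product is the template from position 13 through 66 (54 bp).

5'-GAATTTAAGCGCATGCTCTCCGTGCTTGAGTTGATTTTCAAATACTATCTGGTG-3'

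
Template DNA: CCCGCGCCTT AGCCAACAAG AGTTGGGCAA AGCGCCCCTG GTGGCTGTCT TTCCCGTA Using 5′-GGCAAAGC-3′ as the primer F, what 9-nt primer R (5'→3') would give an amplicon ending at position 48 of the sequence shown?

The forward primer binds at positions 26–33; the product's 3' end on the top strand is position 48.
The reverse primer anneals to the top strand over positions 40–48, i.e. to GGTGGCTGT.
Its sequence written 5'→3' is the reverse complement: ACAGCCACC.

5'-ACAGCCACC-3'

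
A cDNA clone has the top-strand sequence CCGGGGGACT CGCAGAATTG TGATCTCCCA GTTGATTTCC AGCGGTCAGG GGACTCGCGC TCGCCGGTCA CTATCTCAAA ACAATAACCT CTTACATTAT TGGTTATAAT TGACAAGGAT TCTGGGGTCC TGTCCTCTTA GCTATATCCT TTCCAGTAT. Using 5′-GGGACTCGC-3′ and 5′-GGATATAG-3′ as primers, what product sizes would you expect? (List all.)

145 bp, 100 bp

The forward primer GGGACTCGC matches the top strand at positions 5–13, 50–58.
The reverse primer's reverse complement is CTATATCC, matching at positions 142–149.
Each forward site pairs with the reverse site to give a product ending at position 149: sizes 145, 100 bp.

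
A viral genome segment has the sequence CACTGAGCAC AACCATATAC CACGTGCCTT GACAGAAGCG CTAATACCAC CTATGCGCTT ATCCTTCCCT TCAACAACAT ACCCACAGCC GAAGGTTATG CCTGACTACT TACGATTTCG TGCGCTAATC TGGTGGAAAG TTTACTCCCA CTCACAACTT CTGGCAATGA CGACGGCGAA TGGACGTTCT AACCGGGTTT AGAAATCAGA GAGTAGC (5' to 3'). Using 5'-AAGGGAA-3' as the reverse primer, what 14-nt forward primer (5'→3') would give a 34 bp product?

The reverse primer's reverse complement TTCCCTT matches the template at positions 65–71, so the product ends at position 71.
A 34 bp product then starts at position 71 − 34 + 1 = 38.
The forward primer is identical to the top strand there: GCGCTAATACCACC.

5'-GCGCTAATACCACC-3'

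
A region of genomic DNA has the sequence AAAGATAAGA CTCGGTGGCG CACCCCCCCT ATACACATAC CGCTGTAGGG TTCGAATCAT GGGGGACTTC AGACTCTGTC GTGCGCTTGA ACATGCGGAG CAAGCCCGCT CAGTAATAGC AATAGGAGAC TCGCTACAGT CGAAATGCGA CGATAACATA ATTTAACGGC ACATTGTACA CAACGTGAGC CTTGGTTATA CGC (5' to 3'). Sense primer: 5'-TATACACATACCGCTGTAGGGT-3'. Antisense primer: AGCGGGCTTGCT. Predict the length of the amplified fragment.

81 bp

Scanning the template, TATACACATACCGCTGTAGGGT occurs at positions 30–51; this primer anneals to the bottom strand there with its 3' end pointing downstream.
Reverse complement of the reverse primer: AGCAAGCCCGCT. This occurs on the top strand at positions 99–110.
The product runs from position 30 to position 110, so its length is 110 − 30 + 1 = 81 bp.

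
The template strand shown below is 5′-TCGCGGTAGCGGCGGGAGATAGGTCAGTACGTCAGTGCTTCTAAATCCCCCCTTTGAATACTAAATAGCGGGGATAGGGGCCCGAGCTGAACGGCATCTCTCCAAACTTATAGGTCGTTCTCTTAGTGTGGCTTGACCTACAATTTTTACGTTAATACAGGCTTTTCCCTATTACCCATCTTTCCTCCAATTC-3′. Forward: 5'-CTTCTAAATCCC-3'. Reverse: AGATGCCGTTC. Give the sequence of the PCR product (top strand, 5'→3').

The forward primer matches the template at positions 38–49.
Taking the reverse complement of AGATGCCGTTC gives GAACGGCATCT, found at positions 89–99 on the template; the primer anneals here to the top strand with its 3' end pointing upstream.
The product is the template from position 38 through 99 (62 bp).

5'-CTTCTAAATCCCCCCTTTGAATACTAAATAGCGGGGATAGGGGCCCGAGCTGAACGGCATCT-3'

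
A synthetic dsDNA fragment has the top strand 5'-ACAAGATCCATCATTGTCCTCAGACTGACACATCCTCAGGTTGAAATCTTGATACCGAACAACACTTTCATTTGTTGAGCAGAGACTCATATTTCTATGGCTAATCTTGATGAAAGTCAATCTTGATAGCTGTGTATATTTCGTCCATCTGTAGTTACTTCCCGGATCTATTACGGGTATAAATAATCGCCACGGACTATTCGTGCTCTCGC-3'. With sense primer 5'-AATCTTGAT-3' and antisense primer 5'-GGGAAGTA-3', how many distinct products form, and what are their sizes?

The forward primer AATCTTGAT matches the top strand at positions 45–53, 103–111, 119–127.
The reverse primer's reverse complement is TACTTCCC, matching at positions 156–163.
Each forward site pairs with the reverse site to give a product ending at position 163: sizes 119, 61, 45 bp.

Three products: 119 bp, 61 bp, 45 bp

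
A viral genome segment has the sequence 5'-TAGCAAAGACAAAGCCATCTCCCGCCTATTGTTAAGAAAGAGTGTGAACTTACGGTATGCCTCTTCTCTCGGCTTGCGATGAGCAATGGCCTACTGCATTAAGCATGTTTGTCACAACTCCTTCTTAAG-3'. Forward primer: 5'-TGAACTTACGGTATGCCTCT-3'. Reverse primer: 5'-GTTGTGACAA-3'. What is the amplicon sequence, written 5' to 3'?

5'-TGAACTTACGGTATGCCTCTTCTCTCGGCTTGCGATGAGCAATGGCCTACTGCATTAAGCATGTTTGTCACAAC-3'

Scanning the template, TGAACTTACGGTATGCCTCT occurs at positions 45–64; this primer anneals to the bottom strand there with its 3' end pointing downstream.
Reverse complement of the reverse primer: TTGTCACAAC. This occurs on the top strand at positions 109–118.
The product is the template from position 45 through 118 (74 bp).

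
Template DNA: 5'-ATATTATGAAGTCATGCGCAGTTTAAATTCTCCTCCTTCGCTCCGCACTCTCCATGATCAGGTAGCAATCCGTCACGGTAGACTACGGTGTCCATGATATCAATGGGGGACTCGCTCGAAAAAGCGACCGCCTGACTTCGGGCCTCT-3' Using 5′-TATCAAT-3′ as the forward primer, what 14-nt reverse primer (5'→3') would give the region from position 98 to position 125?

5'-GCTTTTTCGAGCGA-3'

The product's 3' end on the top strand is position 125.
The reverse primer anneals to the top strand over positions 112–125, i.e. to TCGCTCGAAAAAGC.
Its sequence written 5'→3' is the reverse complement: GCTTTTTCGAGCGA.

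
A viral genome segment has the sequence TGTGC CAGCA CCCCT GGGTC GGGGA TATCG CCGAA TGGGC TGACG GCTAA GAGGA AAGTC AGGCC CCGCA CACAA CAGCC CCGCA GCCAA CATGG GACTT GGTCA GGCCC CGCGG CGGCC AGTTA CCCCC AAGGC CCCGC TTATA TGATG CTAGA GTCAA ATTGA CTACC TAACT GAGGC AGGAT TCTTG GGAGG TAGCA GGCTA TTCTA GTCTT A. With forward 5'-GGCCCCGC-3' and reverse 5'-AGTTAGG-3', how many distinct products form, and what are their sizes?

The forward primer GGCCCCGC matches the top strand at positions 62–69, 106–113, 133–140.
The reverse primer's reverse complement is CCTAACT, matching at positions 169–175.
Each forward site pairs with the reverse site to give a product ending at position 175: sizes 114, 70, 43 bp.

Three products: 114 bp, 70 bp, 43 bp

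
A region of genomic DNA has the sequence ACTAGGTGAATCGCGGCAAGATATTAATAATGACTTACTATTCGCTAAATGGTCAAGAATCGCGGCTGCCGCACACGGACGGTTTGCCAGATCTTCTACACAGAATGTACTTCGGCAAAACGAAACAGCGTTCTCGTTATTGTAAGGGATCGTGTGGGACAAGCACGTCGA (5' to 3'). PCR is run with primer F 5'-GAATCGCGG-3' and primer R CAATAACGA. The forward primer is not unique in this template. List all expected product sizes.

135 bp, 86 bp

The forward primer GAATCGCGG matches the top strand at positions 8–16, 57–65.
The reverse primer's reverse complement is TCGTTATTG, matching at positions 134–142.
Each forward site pairs with the reverse site to give a product ending at position 142: sizes 135, 86 bp.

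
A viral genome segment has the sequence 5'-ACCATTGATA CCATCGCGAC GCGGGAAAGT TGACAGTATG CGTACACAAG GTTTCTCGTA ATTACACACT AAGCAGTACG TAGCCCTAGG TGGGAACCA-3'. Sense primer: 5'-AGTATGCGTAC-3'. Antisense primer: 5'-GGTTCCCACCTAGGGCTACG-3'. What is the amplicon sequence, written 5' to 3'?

Scanning the template, AGTATGCGTAC occurs at positions 35–45; this primer anneals to the bottom strand there with its 3' end pointing downstream.
The reverse primer's reverse complement is CGTAGCCCTAGGTGGGAACC, which matches the template at positions 79–98.
The product is the template from position 35 through 98 (64 bp).

5'-AGTATGCGTACACAAGGTTTCTCGTAATTACACACTAAGCAGTACGTAGCCCTAGGTGGGAACC-3'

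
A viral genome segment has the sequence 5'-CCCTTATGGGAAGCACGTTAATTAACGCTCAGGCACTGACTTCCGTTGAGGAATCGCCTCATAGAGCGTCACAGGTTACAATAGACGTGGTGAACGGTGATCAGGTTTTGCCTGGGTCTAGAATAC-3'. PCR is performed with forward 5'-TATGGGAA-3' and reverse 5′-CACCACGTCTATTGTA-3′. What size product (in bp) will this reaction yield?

The forward primer matches the template at positions 5–12.
Taking the reverse complement of CACCACGTCTATTGTA gives TACAATAGACGTGGTG, found at positions 77–92 on the template; the primer anneals here to the top strand with its 3' end pointing upstream.
Amplicon spans positions 5–92: 88 bp.

88 bp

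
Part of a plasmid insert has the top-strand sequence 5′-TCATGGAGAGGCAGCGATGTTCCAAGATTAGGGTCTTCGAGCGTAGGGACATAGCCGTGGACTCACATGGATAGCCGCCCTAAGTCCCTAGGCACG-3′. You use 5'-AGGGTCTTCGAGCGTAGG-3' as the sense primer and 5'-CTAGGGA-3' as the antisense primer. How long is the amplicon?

Forward primer AGGGTCTTCGAGCGTAGG is found on the top strand at positions 30–47.
Reverse complement of the reverse primer: TCCCTAG. This occurs on the top strand at positions 85–91.
Product length = (reverse-primer end) − (forward-primer start) + 1 = 91 − 30 + 1 = 62 bp.

62 bp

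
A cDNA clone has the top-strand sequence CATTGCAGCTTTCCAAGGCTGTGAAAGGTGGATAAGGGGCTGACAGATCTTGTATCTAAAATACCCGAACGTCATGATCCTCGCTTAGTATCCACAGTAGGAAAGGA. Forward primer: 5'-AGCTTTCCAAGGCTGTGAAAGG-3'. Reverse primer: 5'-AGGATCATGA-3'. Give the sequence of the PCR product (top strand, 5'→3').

5'-AGCTTTCCAAGGCTGTGAAAGGTGGATAAGGGGCTGACAGATCTTGTATCTAAAATACCCGAACGTCATGATCCT-3'

Forward primer AGCTTTCCAAGGCTGTGAAAGG is found on the top strand at positions 7–28.
Reverse complement of the reverse primer: TCATGATCCT. This occurs on the top strand at positions 72–81.
The product is the template from position 7 through 81 (75 bp).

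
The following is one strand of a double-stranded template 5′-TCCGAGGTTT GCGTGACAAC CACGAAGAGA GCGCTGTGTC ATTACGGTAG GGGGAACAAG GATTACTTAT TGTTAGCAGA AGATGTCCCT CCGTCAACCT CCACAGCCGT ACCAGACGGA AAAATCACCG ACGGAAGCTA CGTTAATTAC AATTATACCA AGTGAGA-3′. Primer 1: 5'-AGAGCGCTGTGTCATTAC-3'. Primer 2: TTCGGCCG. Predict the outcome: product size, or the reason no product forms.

Primer 2 (TTCGGCCG) does not match the top strand, and its reverse complement CGGCCGAA does not match either.
With no annealing site for primer 2, no amplification occurs.

No product — primer 2 has no binding site in the template.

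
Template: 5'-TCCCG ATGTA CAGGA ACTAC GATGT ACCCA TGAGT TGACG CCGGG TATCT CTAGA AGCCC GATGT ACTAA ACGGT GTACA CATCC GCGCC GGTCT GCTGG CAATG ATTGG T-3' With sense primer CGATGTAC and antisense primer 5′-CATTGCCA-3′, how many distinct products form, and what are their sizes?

Three products: 102 bp, 86 bp, 46 bp

The forward primer CGATGTAC matches the top strand at positions 4–11, 20–27, 60–67.
The reverse primer's reverse complement is TGGCAATG, matching at positions 98–105.
Each forward site pairs with the reverse site to give a product ending at position 105: sizes 102, 86, 46 bp.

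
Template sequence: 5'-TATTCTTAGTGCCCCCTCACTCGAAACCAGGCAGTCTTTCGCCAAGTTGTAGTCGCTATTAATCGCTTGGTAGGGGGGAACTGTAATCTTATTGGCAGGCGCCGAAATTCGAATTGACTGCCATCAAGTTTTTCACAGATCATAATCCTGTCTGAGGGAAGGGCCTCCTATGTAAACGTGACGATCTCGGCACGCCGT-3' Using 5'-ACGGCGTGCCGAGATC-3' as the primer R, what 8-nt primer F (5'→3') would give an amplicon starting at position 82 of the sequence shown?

The reverse primer's reverse complement GATCTCGGCACGCCGT matches the template at positions 183–198; the product starts at position 82.
The forward primer is identical to the top strand over positions 82–89: TGTAATCT.

5'-TGTAATCT-3'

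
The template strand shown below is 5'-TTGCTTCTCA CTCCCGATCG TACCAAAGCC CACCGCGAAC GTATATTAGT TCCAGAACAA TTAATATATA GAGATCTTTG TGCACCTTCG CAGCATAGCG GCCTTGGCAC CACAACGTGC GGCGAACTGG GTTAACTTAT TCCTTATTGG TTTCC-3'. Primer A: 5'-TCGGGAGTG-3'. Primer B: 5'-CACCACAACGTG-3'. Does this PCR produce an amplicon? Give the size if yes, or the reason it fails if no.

No product — the primers' 3' ends point away from each other.

Primer A (TCGGGAGTG) has reverse complement CACTCCCGA, which matches the top strand at positions 9–17; primer A anneals to the top strand there with its 3' end pointing upstream toward position 9.
Primer B (CACCACAACGTG) matches the top strand directly at positions 108–119; it anneals to the bottom strand with its 3' end pointing downstream toward position 119.
The 3' ends diverge (primer A extends toward position 1, primer B toward position 155), so the primers never converge on a shared product.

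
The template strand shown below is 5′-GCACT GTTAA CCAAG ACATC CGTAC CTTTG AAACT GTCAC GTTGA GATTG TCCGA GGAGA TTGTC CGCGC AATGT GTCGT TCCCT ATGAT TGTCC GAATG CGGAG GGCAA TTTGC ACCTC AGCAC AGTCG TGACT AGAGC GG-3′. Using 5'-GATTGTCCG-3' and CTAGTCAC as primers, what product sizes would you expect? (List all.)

The forward primer GATTGTCCG matches the top strand at positions 46–54, 59–67, 88–96.
The reverse primer's reverse complement is GTGACTAG, matching at positions 130–137.
Each forward site pairs with the reverse site to give a product ending at position 137: sizes 92, 79, 50 bp.

92 bp, 79 bp, 50 bp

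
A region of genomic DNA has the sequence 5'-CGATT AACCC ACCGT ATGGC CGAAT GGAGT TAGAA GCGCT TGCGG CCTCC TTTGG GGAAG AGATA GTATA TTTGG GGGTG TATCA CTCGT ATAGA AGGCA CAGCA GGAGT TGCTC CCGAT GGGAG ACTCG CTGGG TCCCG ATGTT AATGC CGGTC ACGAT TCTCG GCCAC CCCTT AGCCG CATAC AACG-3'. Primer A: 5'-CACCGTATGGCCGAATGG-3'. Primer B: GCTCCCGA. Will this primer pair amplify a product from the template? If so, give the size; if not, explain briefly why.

Primer A (CACCGTATGGCCGAATGG) matches the top strand at positions 10–27 (3' end points downstream).
Primer B (GCTCCCGA) also matches the top strand directly, at positions 112–119 — its reverse complement TCGGGAGC is not present.
Both primers anneal to the bottom strand with 3' ends pointing the same way, so neither can prime synthesis back toward the other.

No product — both primers anneal to the same strand and extend in the same direction.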